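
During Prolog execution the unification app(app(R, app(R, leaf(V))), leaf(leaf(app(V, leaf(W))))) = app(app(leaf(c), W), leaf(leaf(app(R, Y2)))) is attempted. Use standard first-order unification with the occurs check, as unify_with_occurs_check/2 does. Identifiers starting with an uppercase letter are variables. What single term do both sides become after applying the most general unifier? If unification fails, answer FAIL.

app(app(leaf(c), app(leaf(c), leaf(leaf(c)))), leaf(leaf(app(leaf(c), leaf(app(leaf(c), leaf(leaf(c))))))))

Decompose app/2: app(R, app(R, leaf(V))) = app(leaf(c), W),  leaf(leaf(app(V, leaf(W)))) = leaf(leaf(app(R, Y2))).
Decompose app/2: R = leaf(c),  app(R, leaf(V)) = W.
Bind R := leaf(c); substituting into the remaining equations gives: app(leaf(c), leaf(V)) = W,  leaf(leaf(app(V, leaf(W)))) = leaf(leaf(app(leaf(c), Y2))).
Bind W := app(leaf(c), leaf(V)); substituting into the remaining equation gives: leaf(leaf(app(V, leaf(app(leaf(c), leaf(V)))))) = leaf(leaf(app(leaf(c), Y2))).
Decompose leaf/1: leaf(app(V, leaf(app(leaf(c), leaf(V))))) = leaf(app(leaf(c), Y2)).
Decompose leaf/1: app(V, leaf(app(leaf(c), leaf(V)))) = app(leaf(c), Y2).
Decompose app/2: V = leaf(c),  leaf(app(leaf(c), leaf(V))) = Y2.
Bind V := leaf(c); substituting into the remaining equation gives: leaf(app(leaf(c), leaf(leaf(c)))) = Y2. Substituting into the earlier binding gives W := app(leaf(c), leaf(leaf(c))).
Bind Y2 := leaf(app(leaf(c), leaf(leaf(c)))).
Applying the MGU to either side gives app(app(leaf(c), app(leaf(c), leaf(leaf(c)))), leaf(leaf(app(leaf(c), leaf(app(leaf(c), leaf(leaf(c)))))))).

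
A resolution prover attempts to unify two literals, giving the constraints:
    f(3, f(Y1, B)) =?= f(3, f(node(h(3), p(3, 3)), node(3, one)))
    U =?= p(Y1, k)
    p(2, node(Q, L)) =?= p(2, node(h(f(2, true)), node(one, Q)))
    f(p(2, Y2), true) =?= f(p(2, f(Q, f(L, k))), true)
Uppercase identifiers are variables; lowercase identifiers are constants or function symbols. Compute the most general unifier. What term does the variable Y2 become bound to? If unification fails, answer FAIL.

f(h(f(2, true)), f(node(one, h(f(2, true))), k))

Decompose f/2: 3 =?= 3,  f(Y1, B) =?= f(node(h(3), p(3, 3)), node(3, one)).
Delete trivial equation 3 =?= 3.
Decompose f/2: Y1 =?= node(h(3), p(3, 3)),  B =?= node(3, one).
Bind Y1 := node(h(3), p(3, 3)); substituting into the one remaining equation that mentions Y1 gives: U =?= p(node(h(3), p(3, 3)), k).
Bind B := node(3, one); no other remaining equation mentions B.
Bind U := p(node(h(3), p(3, 3)), k); no other remaining equation mentions U.
Decompose p/2: 2 =?= 2,  node(Q, L) =?= node(h(f(2, true)), node(one, Q)).
Delete trivial equation 2 =?= 2.
Decompose node/2: Q =?= h(f(2, true)),  L =?= node(one, Q).
Bind Q := h(f(2, true)); substituting into the remaining equations gives: L =?= node(one, h(f(2, true))),  f(p(2, Y2), true) =?= f(p(2, f(h(f(2, true)), f(L, k))), true).
Bind L := node(one, h(f(2, true))); substituting into the remaining equation gives: f(p(2, Y2), true) =?= f(p(2, f(h(f(2, true)), f(node(one, h(f(2, true))), k))), true).
Decompose f/2: p(2, Y2) =?= p(2, f(h(f(2, true)), f(node(one, h(f(2, true))), k))),  true =?= true.
Decompose p/2: 2 =?= 2,  Y2 =?= f(h(f(2, true)), f(node(one, h(f(2, true))), k)).
Delete trivial equation 2 =?= 2.
Bind Y2 := f(h(f(2, true)), f(node(one, h(f(2, true))), k)); no other remaining equation mentions Y2.
Delete trivial equation true =?= true.
MGU = { Y1 -> node(h(3), p(3, 3)), B -> node(3, one), U -> p(node(h(3), p(3, 3)), k), Q -> h(f(2, true)), L -> node(one, h(f(2, true))), Y2 -> f(h(f(2, true)), f(node(one, h(f(2, true))), k)) }, so Y2 -> f(h(f(2, true)), f(node(one, h(f(2, true))), k)).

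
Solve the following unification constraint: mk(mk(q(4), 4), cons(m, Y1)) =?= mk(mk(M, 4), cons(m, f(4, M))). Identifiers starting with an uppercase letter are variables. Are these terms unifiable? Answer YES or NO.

YES

Decompose mk/2: mk(q(4), 4) =?= mk(M, 4),  cons(m, Y1) =?= cons(m, f(4, M)).
Decompose mk/2: q(4) =?= M,  4 =?= 4.
Bind M := q(4); substituting into the one remaining equation that mentions M gives: cons(m, Y1) =?= cons(m, f(4, q(4))).
Delete trivial equation 4 =?= 4.
Decompose cons/2: m =?= m,  Y1 =?= f(4, q(4)).
Delete trivial equation m =?= m.
Bind Y1 := f(4, q(4)).
No equations remain and no clash or occurs-check failure arose, so a unifier exists.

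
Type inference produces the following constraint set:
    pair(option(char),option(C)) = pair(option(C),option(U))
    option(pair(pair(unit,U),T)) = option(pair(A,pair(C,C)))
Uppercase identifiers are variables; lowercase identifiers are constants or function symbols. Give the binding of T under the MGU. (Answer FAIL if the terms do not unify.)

Decompose pair/2: option(char) = option(C),  option(C) = option(U).
Decompose option/1: char = C.
Bind C := char; substituting into the remaining equations gives: option(char) = option(U),  option(pair(pair(unit,U),T)) = option(pair(A,pair(char,char))).
Decompose option/1: char = U.
Bind U := char; substituting into the remaining equation gives: option(pair(pair(unit,char),T)) = option(pair(A,pair(char,char))).
Decompose option/1: pair(pair(unit,char),T) = pair(A,pair(char,char)).
Decompose pair/2: pair(unit,char) = A,  T = pair(char,char).
Bind A := pair(unit,char); no other remaining equation mentions A.
Bind T := pair(char,char).
MGU = { C ↦ char, U ↦ char, A ↦ pair(unit,char), T ↦ pair(char,char) }, so T ↦ pair(char,char).

pair(char,char)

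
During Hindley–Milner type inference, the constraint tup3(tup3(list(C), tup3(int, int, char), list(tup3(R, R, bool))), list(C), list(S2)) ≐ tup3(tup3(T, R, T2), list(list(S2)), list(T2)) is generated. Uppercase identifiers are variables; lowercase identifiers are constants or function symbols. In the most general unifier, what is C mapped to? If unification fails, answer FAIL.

Decompose tup3/3: tup3(list(C), tup3(int, int, char), list(tup3(R, R, bool))) ≐ tup3(T, R, T2),  list(C) ≐ list(list(S2)),  list(S2) ≐ list(T2).
Decompose tup3/3: list(C) ≐ T,  tup3(int, int, char) ≐ R,  list(tup3(R, R, bool)) ≐ T2.
Bind T := list(C); no other remaining equation mentions T.
Bind R := tup3(int, int, char); substituting into the one remaining equation that mentions R gives: list(tup3(tup3(int, int, char), tup3(int, int, char), bool)) ≐ T2.
Bind T2 := list(tup3(tup3(int, int, char), tup3(int, int, char), bool)); substituting into the one remaining equation that mentions T2 gives: list(S2) ≐ list(list(tup3(tup3(int, int, char), tup3(int, int, char), bool))).
Decompose list/1: C ≐ list(S2).
Bind C := list(S2); no other remaining equation mentions C. Substituting into the earlier binding gives T := list(list(S2)).
Decompose list/1: S2 ≐ list(tup3(tup3(int, int, char), tup3(int, int, char), bool)).
Bind S2 := list(tup3(tup3(int, int, char), tup3(int, int, char), bool)). Substituting into the earlier bindings gives T := list(list(list(tup3(tup3(int, int, char), tup3(int, int, char), bool)))), C := list(list(tup3(tup3(int, int, char), tup3(int, int, char), bool))).
MGU = { T -> list(list(list(tup3(tup3(int, int, char), tup3(int, int, char), bool)))), R -> tup3(int, int, char), T2 -> list(tup3(tup3(int, int, char), tup3(int, int, char), bool)), C -> list(list(tup3(tup3(int, int, char), tup3(int, int, char), bool))), S2 -> list(tup3(tup3(int, int, char), tup3(int, int, char), bool)) }, so C -> list(list(tup3(tup3(int, int, char), tup3(int, int, char), bool))).

list(list(tup3(tup3(int, int, char), tup3(int, int, char), bool)))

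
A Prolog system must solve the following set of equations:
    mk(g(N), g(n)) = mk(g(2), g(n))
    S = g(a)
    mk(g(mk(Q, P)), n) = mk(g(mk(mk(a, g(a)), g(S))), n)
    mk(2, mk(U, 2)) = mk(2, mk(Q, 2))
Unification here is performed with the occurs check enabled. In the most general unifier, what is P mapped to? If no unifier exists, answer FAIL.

g(g(a))

Decompose mk/2: g(N) = g(2),  g(n) = g(n).
Decompose g/1: N = 2.
Bind N := 2; no other remaining equation mentions N.
Delete trivial equation g(n) = g(n).
Bind S := g(a); substituting into the one remaining equation that mentions S gives: mk(g(mk(Q, P)), n) = mk(g(mk(mk(a, g(a)), g(g(a)))), n).
Decompose mk/2: g(mk(Q, P)) = g(mk(mk(a, g(a)), g(g(a)))),  n = n.
Decompose g/1: mk(Q, P) = mk(mk(a, g(a)), g(g(a))).
Decompose mk/2: Q = mk(a, g(a)),  P = g(g(a)).
Bind Q := mk(a, g(a)); substituting into the one remaining equation that mentions Q gives: mk(2, mk(U, 2)) = mk(2, mk(mk(a, g(a)), 2)).
Bind P := g(g(a)); no other remaining equation mentions P.
Delete trivial equation n = n.
Decompose mk/2: 2 = 2,  mk(U, 2) = mk(mk(a, g(a)), 2).
Delete trivial equation 2 = 2.
Decompose mk/2: U = mk(a, g(a)),  2 = 2.
Bind U := mk(a, g(a)); no other remaining equation mentions U.
Delete trivial equation 2 = 2.
MGU = { N ↦ 2, S ↦ g(a), Q ↦ mk(a, g(a)), P ↦ g(g(a)), U ↦ mk(a, g(a)) }, so P ↦ g(g(a)).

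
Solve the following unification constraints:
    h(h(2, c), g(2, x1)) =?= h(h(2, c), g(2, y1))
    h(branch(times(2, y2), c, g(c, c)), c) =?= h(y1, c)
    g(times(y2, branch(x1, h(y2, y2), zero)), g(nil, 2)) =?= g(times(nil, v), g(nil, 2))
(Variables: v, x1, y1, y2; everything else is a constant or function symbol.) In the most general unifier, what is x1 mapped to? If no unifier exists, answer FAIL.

branch(times(2, nil), c, g(c, c))

Decompose h/2: h(2, c) =?= h(2, c),  g(2, x1) =?= g(2, y1).
Delete trivial equation h(2, c) =?= h(2, c).
Decompose g/2: 2 =?= 2,  x1 =?= y1.
Delete trivial equation 2 =?= 2.
Bind x1 := y1; substituting into the one remaining equation that mentions x1 gives: g(times(y2, branch(y1, h(y2, y2), zero)), g(nil, 2)) =?= g(times(nil, v), g(nil, 2)).
Decompose h/2: branch(times(2, y2), c, g(c, c)) =?= y1,  c =?= c.
Bind y1 := branch(times(2, y2), c, g(c, c)); substituting into the one remaining equation that mentions y1 gives: g(times(y2, branch(branch(times(2, y2), c, g(c, c)), h(y2, y2), zero)), g(nil, 2)) =?= g(times(nil, v), g(nil, 2)). Substituting into the earlier binding gives x1 := branch(times(2, y2), c, g(c, c)).
Delete trivial equation c =?= c.
Decompose g/2: times(y2, branch(branch(times(2, y2), c, g(c, c)), h(y2, y2), zero)) =?= times(nil, v),  g(nil, 2) =?= g(nil, 2).
Decompose times/2: y2 =?= nil,  branch(branch(times(2, y2), c, g(c, c)), h(y2, y2), zero) =?= v.
Bind y2 := nil; substituting into the one remaining equation that mentions y2 gives: branch(branch(times(2, nil), c, g(c, c)), h(nil, nil), zero) =?= v. Substituting into the earlier bindings gives x1 := branch(times(2, nil), c, g(c, c)), y1 := branch(times(2, nil), c, g(c, c)).
Bind v := branch(branch(times(2, nil), c, g(c, c)), h(nil, nil), zero); no other remaining equation mentions v.
Delete trivial equation g(nil, 2) =?= g(nil, 2).
MGU = { x1 := branch(times(2, nil), c, g(c, c)), y1 := branch(times(2, nil), c, g(c, c)), y2 := nil, v := branch(branch(times(2, nil), c, g(c, c)), h(nil, nil), zero) }, so x1 := branch(times(2, nil), c, g(c, c)).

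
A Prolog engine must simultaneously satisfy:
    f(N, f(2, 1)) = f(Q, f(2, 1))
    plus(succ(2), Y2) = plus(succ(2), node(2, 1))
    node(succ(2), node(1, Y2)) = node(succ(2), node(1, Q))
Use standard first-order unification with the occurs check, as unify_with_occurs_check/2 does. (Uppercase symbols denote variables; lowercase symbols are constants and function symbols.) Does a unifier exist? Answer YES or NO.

Decompose f/2: N = Q,  f(2, 1) = f(2, 1).
Bind N := Q; no other remaining equation mentions N.
Delete trivial equation f(2, 1) = f(2, 1).
Decompose plus/2: succ(2) = succ(2),  Y2 = node(2, 1).
Delete trivial equation succ(2) = succ(2).
Bind Y2 := node(2, 1); substituting into the remaining equation gives: node(succ(2), node(1, node(2, 1))) = node(succ(2), node(1, Q)).
Decompose node/2: succ(2) = succ(2),  node(1, node(2, 1)) = node(1, Q).
Delete trivial equation succ(2) = succ(2).
Decompose node/2: 1 = 1,  node(2, 1) = Q.
Delete trivial equation 1 = 1.
Bind Q := node(2, 1). Substituting into the earlier binding gives N := node(2, 1).
No equations remain and no clash or occurs-check failure arose, so a unifier exists.

YES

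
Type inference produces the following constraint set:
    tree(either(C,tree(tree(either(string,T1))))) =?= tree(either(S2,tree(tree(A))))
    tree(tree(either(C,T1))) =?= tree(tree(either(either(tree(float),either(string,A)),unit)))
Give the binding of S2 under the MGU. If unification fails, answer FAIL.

Decompose tree/1: either(C,tree(tree(either(string,T1)))) =?= either(S2,tree(tree(A))).
Decompose either/2: C =?= S2,  tree(tree(either(string,T1))) =?= tree(tree(A)).
Bind C := S2; substituting into the one remaining equation that mentions C gives: tree(tree(either(S2,T1))) =?= tree(tree(either(either(tree(float),either(string,A)),unit))).
Decompose tree/1: tree(either(string,T1)) =?= tree(A).
Decompose tree/1: either(string,T1) =?= A.
Bind A := either(string,T1); substituting into the remaining equation gives: tree(tree(either(S2,T1))) =?= tree(tree(either(either(tree(float),either(string,either(string,T1))),unit))).
Decompose tree/1: tree(either(S2,T1)) =?= tree(either(either(tree(float),either(string,either(string,T1))),unit)).
Decompose tree/1: either(S2,T1) =?= either(either(tree(float),either(string,either(string,T1))),unit).
Decompose either/2: S2 =?= either(tree(float),either(string,either(string,T1))),  T1 =?= unit.
Bind S2 := either(tree(float),either(string,either(string,T1))); no other remaining equation mentions S2. Substituting into the earlier binding gives C := either(tree(float),either(string,either(string,T1))).
Bind T1 := unit. Substituting into the earlier bindings gives C := either(tree(float),either(string,either(string,unit))), A := either(string,unit), S2 := either(tree(float),either(string,either(string,unit))).
MGU = { C := either(tree(float),either(string,either(string,unit))), A := either(string,unit), S2 := either(tree(float),either(string,either(string,unit))), T1 := unit }, so S2 := either(tree(float),either(string,either(string,unit))).

either(tree(float),either(string,either(string,unit)))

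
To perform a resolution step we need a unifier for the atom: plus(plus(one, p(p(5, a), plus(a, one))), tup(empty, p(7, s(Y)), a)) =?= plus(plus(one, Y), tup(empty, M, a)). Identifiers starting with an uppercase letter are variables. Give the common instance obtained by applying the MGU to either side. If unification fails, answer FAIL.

Decompose plus/2: plus(one, p(p(5, a), plus(a, one))) =?= plus(one, Y),  tup(empty, p(7, s(Y)), a) =?= tup(empty, M, a).
Decompose plus/2: one =?= one,  p(p(5, a), plus(a, one)) =?= Y.
Delete trivial equation one =?= one.
Bind Y := p(p(5, a), plus(a, one)); substituting into the remaining equation gives: tup(empty, p(7, s(p(p(5, a), plus(a, one)))), a) =?= tup(empty, M, a).
Decompose tup/3: empty =?= empty,  p(7, s(p(p(5, a), plus(a, one)))) =?= M,  a =?= a.
Delete trivial equation empty =?= empty.
Bind M := p(7, s(p(p(5, a), plus(a, one)))); no other remaining equation mentions M.
Delete trivial equation a =?= a.
Applying the MGU to either side gives plus(plus(one, p(p(5, a), plus(a, one))), tup(empty, p(7, s(p(p(5, a), plus(a, one)))), a)).

plus(plus(one, p(p(5, a), plus(a, one))), tup(empty, p(7, s(p(p(5, a), plus(a, one)))), a))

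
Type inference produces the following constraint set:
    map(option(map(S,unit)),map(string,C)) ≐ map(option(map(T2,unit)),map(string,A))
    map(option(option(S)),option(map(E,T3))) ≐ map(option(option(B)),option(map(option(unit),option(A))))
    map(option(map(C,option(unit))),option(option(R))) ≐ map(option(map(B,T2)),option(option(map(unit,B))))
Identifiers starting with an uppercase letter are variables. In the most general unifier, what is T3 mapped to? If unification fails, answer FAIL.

Decompose map/2: option(map(S,unit)) ≐ option(map(T2,unit)),  map(string,C) ≐ map(string,A).
Decompose option/1: map(S,unit) ≐ map(T2,unit).
Decompose map/2: S ≐ T2,  unit ≐ unit.
Bind S := T2; substituting into the one remaining equation that mentions S gives: map(option(option(T2)),option(map(E,T3))) ≐ map(option(option(B)),option(map(option(unit),option(A)))).
Delete trivial equation unit ≐ unit.
Decompose map/2: string ≐ string,  C ≐ A.
Delete trivial equation string ≐ string.
Bind C := A; substituting into the one remaining equation that mentions C gives: map(option(map(A,option(unit))),option(option(R))) ≐ map(option(map(B,T2)),option(option(map(unit,B)))).
Decompose map/2: option(option(T2)) ≐ option(option(B)),  option(map(E,T3)) ≐ option(map(option(unit),option(A))).
Decompose option/1: option(T2) ≐ option(B).
Decompose option/1: T2 ≐ B.
Bind T2 := B; substituting into the one remaining equation that mentions T2 gives: map(option(map(A,option(unit))),option(option(R))) ≐ map(option(map(B,B)),option(option(map(unit,B)))). Substituting into the earlier binding gives S := B.
Decompose option/1: map(E,T3) ≐ map(option(unit),option(A)).
Decompose map/2: E ≐ option(unit),  T3 ≐ option(A).
Bind E := option(unit); no other remaining equation mentions E.
Bind T3 := option(A); no other remaining equation mentions T3.
Decompose map/2: option(map(A,option(unit))) ≐ option(map(B,B)),  option(option(R)) ≐ option(option(map(unit,B))).
Decompose option/1: map(A,option(unit)) ≐ map(B,B).
Decompose map/2: A ≐ B,  option(unit) ≐ B.
Bind A := B; no other remaining equation mentions A. Substituting into the earlier bindings gives C := B, T3 := option(B).
Bind B := option(unit); substituting into the remaining equation gives: option(option(R)) ≐ option(option(map(unit,option(unit)))). Substituting into the earlier bindings gives S := option(unit), C := option(unit), T2 := option(unit), T3 := option(option(unit)), A := option(unit).
Decompose option/1: option(R) ≐ option(map(unit,option(unit))).
Decompose option/1: R ≐ map(unit,option(unit)).
Bind R := map(unit,option(unit)).
MGU = { S := option(unit), C := option(unit), T2 := option(unit), E := option(unit), T3 := option(option(unit)), A := option(unit), B := option(unit), R := map(unit,option(unit)) }, so T3 := option(option(unit)).

option(option(unit))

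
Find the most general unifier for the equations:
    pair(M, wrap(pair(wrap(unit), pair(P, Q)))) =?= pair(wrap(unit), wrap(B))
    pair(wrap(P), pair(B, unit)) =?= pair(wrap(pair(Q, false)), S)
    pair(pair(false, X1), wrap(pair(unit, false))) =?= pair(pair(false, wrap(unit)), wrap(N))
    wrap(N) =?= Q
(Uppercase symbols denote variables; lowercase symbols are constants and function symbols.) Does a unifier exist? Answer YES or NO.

YES

Decompose pair/2: M =?= wrap(unit),  wrap(pair(wrap(unit), pair(P, Q))) =?= wrap(B).
Bind M := wrap(unit); no other remaining equation mentions M.
Decompose wrap/1: pair(wrap(unit), pair(P, Q)) =?= B.
Bind B := pair(wrap(unit), pair(P, Q)); substituting into the one remaining equation that mentions B gives: pair(wrap(P), pair(pair(wrap(unit), pair(P, Q)), unit)) =?= pair(wrap(pair(Q, false)), S).
Decompose pair/2: wrap(P) =?= wrap(pair(Q, false)),  pair(pair(wrap(unit), pair(P, Q)), unit) =?= S.
Decompose wrap/1: P =?= pair(Q, false).
Bind P := pair(Q, false); substituting into the one remaining equation that mentions P gives: pair(pair(wrap(unit), pair(pair(Q, false), Q)), unit) =?= S. Substituting into the earlier binding gives B := pair(wrap(unit), pair(pair(Q, false), Q)).
Bind S := pair(pair(wrap(unit), pair(pair(Q, false), Q)), unit); no other remaining equation mentions S.
Decompose pair/2: pair(false, X1) =?= pair(false, wrap(unit)),  wrap(pair(unit, false)) =?= wrap(N).
Decompose pair/2: false =?= false,  X1 =?= wrap(unit).
Delete trivial equation false =?= false.
Bind X1 := wrap(unit); no other remaining equation mentions X1.
Decompose wrap/1: pair(unit, false) =?= N.
Bind N := pair(unit, false); substituting into the remaining equation gives: wrap(pair(unit, false)) =?= Q.
Bind Q := wrap(pair(unit, false)). Substituting into the earlier bindings gives B := pair(wrap(unit), pair(pair(wrap(pair(unit, false)), false), wrap(pair(unit, false)))), P := pair(wrap(pair(unit, false)), false), S := pair(pair(wrap(unit), pair(pair(wrap(pair(unit, false)), false), wrap(pair(unit, false)))), unit).
No equations remain and no clash or occurs-check failure arose, so a unifier exists.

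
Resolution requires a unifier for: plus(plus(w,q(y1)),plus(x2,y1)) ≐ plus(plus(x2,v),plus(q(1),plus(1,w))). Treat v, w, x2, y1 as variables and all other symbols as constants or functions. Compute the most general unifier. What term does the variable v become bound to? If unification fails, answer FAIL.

Decompose plus/2: plus(w,q(y1)) ≐ plus(x2,v),  plus(x2,y1) ≐ plus(q(1),plus(1,w)).
Decompose plus/2: w ≐ x2,  q(y1) ≐ v.
Bind w := x2; substituting into the one remaining equation that mentions w gives: plus(x2,y1) ≐ plus(q(1),plus(1,x2)).
Bind v := q(y1); no other remaining equation mentions v.
Decompose plus/2: x2 ≐ q(1),  y1 ≐ plus(1,x2).
Bind x2 := q(1); substituting into the remaining equation gives: y1 ≐ plus(1,q(1)). Substituting into the earlier binding gives w := q(1).
Bind y1 := plus(1,q(1)). Substituting into the earlier binding gives v := q(plus(1,q(1))).
MGU = { w -> q(1), v -> q(plus(1,q(1))), x2 -> q(1), y1 -> plus(1,q(1)) }, so v -> q(plus(1,q(1))).

q(plus(1,q(1)))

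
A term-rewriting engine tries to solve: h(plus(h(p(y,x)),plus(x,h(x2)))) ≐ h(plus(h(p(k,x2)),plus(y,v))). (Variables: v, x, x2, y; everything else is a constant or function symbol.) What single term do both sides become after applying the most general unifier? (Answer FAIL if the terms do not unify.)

h(plus(h(p(k,k)),plus(k,h(k))))

Decompose h/1: plus(h(p(y,x)),plus(x,h(x2))) ≐ plus(h(p(k,x2)),plus(y,v)).
Decompose plus/2: h(p(y,x)) ≐ h(p(k,x2)),  plus(x,h(x2)) ≐ plus(y,v).
Decompose h/1: p(y,x) ≐ p(k,x2).
Decompose p/2: y ≐ k,  x ≐ x2.
Bind y := k; substituting into the one remaining equation that mentions y gives: plus(x,h(x2)) ≐ plus(k,v).
Bind x := x2; substituting into the remaining equation gives: plus(x2,h(x2)) ≐ plus(k,v).
Decompose plus/2: x2 ≐ k,  h(x2) ≐ v.
Bind x2 := k; substituting into the remaining equation gives: h(k) ≐ v. Substituting into the earlier binding gives x := k.
Bind v := h(k).
Applying the MGU to either side gives h(plus(h(p(k,k)),plus(k,h(k)))).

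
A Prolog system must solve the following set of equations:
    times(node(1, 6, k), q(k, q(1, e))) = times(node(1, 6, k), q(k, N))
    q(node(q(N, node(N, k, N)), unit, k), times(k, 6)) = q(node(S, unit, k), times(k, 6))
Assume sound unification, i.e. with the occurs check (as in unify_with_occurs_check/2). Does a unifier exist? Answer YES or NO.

Decompose times/2: node(1, 6, k) = node(1, 6, k),  q(k, q(1, e)) = q(k, N).
Delete trivial equation node(1, 6, k) = node(1, 6, k).
Decompose q/2: k = k,  q(1, e) = N.
Delete trivial equation k = k.
Bind N := q(1, e); substituting into the remaining equation gives: q(node(q(q(1, e), node(q(1, e), k, q(1, e))), unit, k), times(k, 6)) = q(node(S, unit, k), times(k, 6)).
Decompose q/2: node(q(q(1, e), node(q(1, e), k, q(1, e))), unit, k) = node(S, unit, k),  times(k, 6) = times(k, 6).
Decompose node/3: q(q(1, e), node(q(1, e), k, q(1, e))) = S,  unit = unit,  k = k.
Bind S := q(q(1, e), node(q(1, e), k, q(1, e))); no other remaining equation mentions S.
Delete trivial equation unit = unit.
Delete trivial equation k = k.
Delete trivial equation times(k, 6) = times(k, 6).
No equations remain and no clash or occurs-check failure arose, so a unifier exists.

YES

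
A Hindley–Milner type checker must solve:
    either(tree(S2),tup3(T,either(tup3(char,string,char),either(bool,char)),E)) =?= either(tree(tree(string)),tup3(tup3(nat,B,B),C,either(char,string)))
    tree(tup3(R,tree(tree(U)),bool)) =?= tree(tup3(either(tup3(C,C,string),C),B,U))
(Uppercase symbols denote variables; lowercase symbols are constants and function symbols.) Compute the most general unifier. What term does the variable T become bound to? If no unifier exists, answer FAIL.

Decompose either/2: tree(S2) =?= tree(tree(string)),  tup3(T,either(tup3(char,string,char),either(bool,char)),E) =?= tup3(tup3(nat,B,B),C,either(char,string)).
Decompose tree/1: S2 =?= tree(string).
Bind S2 := tree(string); no other remaining equation mentions S2.
Decompose tup3/3: T =?= tup3(nat,B,B),  either(tup3(char,string,char),either(bool,char)) =?= C,  E =?= either(char,string).
Bind T := tup3(nat,B,B); no other remaining equation mentions T.
Bind C := either(tup3(char,string,char),either(bool,char)); substituting into the one remaining equation that mentions C gives: tree(tup3(R,tree(tree(U)),bool)) =?= tree(tup3(either(tup3(either(tup3(char,string,char),either(bool,char)),either(tup3(char,string,char),either(bool,char)),string),either(tup3(char,string,char),either(bool,char))),B,U)).
Bind E := either(char,string); no other remaining equation mentions E.
Decompose tree/1: tup3(R,tree(tree(U)),bool) =?= tup3(either(tup3(either(tup3(char,string,char),either(bool,char)),either(tup3(char,string,char),either(bool,char)),string),either(tup3(char,string,char),either(bool,char))),B,U).
Decompose tup3/3: R =?= either(tup3(either(tup3(char,string,char),either(bool,char)),either(tup3(char,string,char),either(bool,char)),string),either(tup3(char,string,char),either(bool,char))),  tree(tree(U)) =?= B,  bool =?= U.
Bind R := either(tup3(either(tup3(char,string,char),either(bool,char)),either(tup3(char,string,char),either(bool,char)),string),either(tup3(char,string,char),either(bool,char))); no other remaining equation mentions R.
Bind B := tree(tree(U)); no other remaining equation mentions B. Substituting into the earlier binding gives T := tup3(nat,tree(tree(U)),tree(tree(U))).
Bind U := bool. Substituting into the earlier bindings gives T := tup3(nat,tree(tree(bool)),tree(tree(bool))), B := tree(tree(bool)).
MGU = { S2 ↦ tree(string), T ↦ tup3(nat,tree(tree(bool)),tree(tree(bool))), C ↦ either(tup3(char,string,char),either(bool,char)), E ↦ either(char,string), R ↦ either(tup3(either(tup3(char,string,char),either(bool,char)),either(tup3(char,string,char),either(bool,char)),string),either(tup3(char,string,char),either(bool,char))), B ↦ tree(tree(bool)), U ↦ bool }, so T ↦ tup3(nat,tree(tree(bool)),tree(tree(bool))).

tup3(nat,tree(tree(bool)),tree(tree(bool)))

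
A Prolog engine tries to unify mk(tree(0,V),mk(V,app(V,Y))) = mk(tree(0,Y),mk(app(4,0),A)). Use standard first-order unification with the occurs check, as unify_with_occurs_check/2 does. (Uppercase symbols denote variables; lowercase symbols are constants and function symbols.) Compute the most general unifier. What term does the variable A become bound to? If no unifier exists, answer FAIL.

app(app(4,0),app(4,0))

Decompose mk/2: tree(0,V) = tree(0,Y),  mk(V,app(V,Y)) = mk(app(4,0),A).
Decompose tree/2: 0 = 0,  V = Y.
Delete trivial equation 0 = 0.
Bind V := Y; substituting into the remaining equation gives: mk(Y,app(Y,Y)) = mk(app(4,0),A).
Decompose mk/2: Y = app(4,0),  app(Y,Y) = A.
Bind Y := app(4,0); substituting into the remaining equation gives: app(app(4,0),app(4,0)) = A. Substituting into the earlier binding gives V := app(4,0).
Bind A := app(app(4,0),app(4,0)).
MGU = { V = app(4,0), Y = app(4,0), A = app(app(4,0),app(4,0)) }, so A = app(app(4,0),app(4,0)).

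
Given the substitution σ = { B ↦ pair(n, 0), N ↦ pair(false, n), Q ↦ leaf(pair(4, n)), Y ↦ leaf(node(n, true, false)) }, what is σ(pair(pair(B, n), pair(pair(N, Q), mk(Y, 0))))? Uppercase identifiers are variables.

Replace each occurrence of B with pair(n, 0).
Replace each occurrence of N with pair(false, n).
Replace each occurrence of Q with leaf(pair(4, n)).
Replace each occurrence of Y with leaf(node(n, true, false)).
Result: pair(pair(pair(n, 0), n), pair(pair(pair(false, n), leaf(pair(4, n))), mk(leaf(node(n, true, false)), 0))).

pair(pair(pair(n, 0), n), pair(pair(pair(false, n), leaf(pair(4, n))), mk(leaf(node(n, true, false)), 0)))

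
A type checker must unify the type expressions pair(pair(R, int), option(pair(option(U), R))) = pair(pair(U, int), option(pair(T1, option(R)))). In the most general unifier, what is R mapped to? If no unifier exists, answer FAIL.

Decompose pair/2: pair(R, int) = pair(U, int),  option(pair(option(U), R)) = option(pair(T1, option(R))).
Decompose pair/2: R = U,  int = int.
Bind R := U; substituting into the one remaining equation that mentions R gives: option(pair(option(U), U)) = option(pair(T1, option(U))).
Delete trivial equation int = int.
Decompose option/1: pair(option(U), U) = pair(T1, option(U)).
Decompose pair/2: option(U) = T1,  U = option(U).
Bind T1 := option(U); no other remaining equation mentions T1.
Occurs check fails: U occurs in option(U); the equation U = option(U) has no finite solution.

FAIL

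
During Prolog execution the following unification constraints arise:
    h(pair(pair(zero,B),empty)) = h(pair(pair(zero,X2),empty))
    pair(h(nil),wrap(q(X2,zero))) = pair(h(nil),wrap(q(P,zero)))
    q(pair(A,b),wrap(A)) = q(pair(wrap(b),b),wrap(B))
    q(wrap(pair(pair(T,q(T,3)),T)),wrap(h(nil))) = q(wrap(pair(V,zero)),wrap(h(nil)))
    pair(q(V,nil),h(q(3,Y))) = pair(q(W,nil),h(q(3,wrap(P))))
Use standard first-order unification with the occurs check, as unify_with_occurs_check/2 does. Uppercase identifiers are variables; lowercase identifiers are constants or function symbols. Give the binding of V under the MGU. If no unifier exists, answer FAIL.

Decompose h/1: pair(pair(zero,B),empty) = pair(pair(zero,X2),empty).
Decompose pair/2: pair(zero,B) = pair(zero,X2),  empty = empty.
Decompose pair/2: zero = zero,  B = X2.
Delete trivial equation zero = zero.
Bind B := X2; substituting into the one remaining equation that mentions B gives: q(pair(A,b),wrap(A)) = q(pair(wrap(b),b),wrap(X2)).
Delete trivial equation empty = empty.
Decompose pair/2: h(nil) = h(nil),  wrap(q(X2,zero)) = wrap(q(P,zero)).
Delete trivial equation h(nil) = h(nil).
Decompose wrap/1: q(X2,zero) = q(P,zero).
Decompose q/2: X2 = P,  zero = zero.
Bind X2 := P; substituting into the one remaining equation that mentions X2 gives: q(pair(A,b),wrap(A)) = q(pair(wrap(b),b),wrap(P)). Substituting into the earlier binding gives B := P.
Delete trivial equation zero = zero.
Decompose q/2: pair(A,b) = pair(wrap(b),b),  wrap(A) = wrap(P).
Decompose pair/2: A = wrap(b),  b = b.
Bind A := wrap(b); substituting into the one remaining equation that mentions A gives: wrap(wrap(b)) = wrap(P).
Delete trivial equation b = b.
Decompose wrap/1: wrap(b) = P.
Bind P := wrap(b); substituting into the one remaining equation that mentions P gives: pair(q(V,nil),h(q(3,Y))) = pair(q(W,nil),h(q(3,wrap(wrap(b))))). Substituting into the earlier bindings gives B := wrap(b), X2 := wrap(b).
Decompose q/2: wrap(pair(pair(T,q(T,3)),T)) = wrap(pair(V,zero)),  wrap(h(nil)) = wrap(h(nil)).
Decompose wrap/1: pair(pair(T,q(T,3)),T) = pair(V,zero).
Decompose pair/2: pair(T,q(T,3)) = V,  T = zero.
Bind V := pair(T,q(T,3)); substituting into the one remaining equation that mentions V gives: pair(q(pair(T,q(T,3)),nil),h(q(3,Y))) = pair(q(W,nil),h(q(3,wrap(wrap(b))))).
Bind T := zero; substituting into the one remaining equation that mentions T gives: pair(q(pair(zero,q(zero,3)),nil),h(q(3,Y))) = pair(q(W,nil),h(q(3,wrap(wrap(b))))). Substituting into the earlier binding gives V := pair(zero,q(zero,3)).
Delete trivial equation wrap(h(nil)) = wrap(h(nil)).
Decompose pair/2: q(pair(zero,q(zero,3)),nil) = q(W,nil),  h(q(3,Y)) = h(q(3,wrap(wrap(b)))).
Decompose q/2: pair(zero,q(zero,3)) = W,  nil = nil.
Bind W := pair(zero,q(zero,3)); no other remaining equation mentions W.
Delete trivial equation nil = nil.
Decompose h/1: q(3,Y) = q(3,wrap(wrap(b))).
Decompose q/2: 3 = 3,  Y = wrap(wrap(b)).
Delete trivial equation 3 = 3.
Bind Y := wrap(wrap(b)).
MGU = { B ↦ wrap(b), X2 ↦ wrap(b), A ↦ wrap(b), P ↦ wrap(b), V ↦ pair(zero,q(zero,3)), T ↦ zero, W ↦ pair(zero,q(zero,3)), Y ↦ wrap(wrap(b)) }, so V ↦ pair(zero,q(zero,3)).

pair(zero,q(zero,3))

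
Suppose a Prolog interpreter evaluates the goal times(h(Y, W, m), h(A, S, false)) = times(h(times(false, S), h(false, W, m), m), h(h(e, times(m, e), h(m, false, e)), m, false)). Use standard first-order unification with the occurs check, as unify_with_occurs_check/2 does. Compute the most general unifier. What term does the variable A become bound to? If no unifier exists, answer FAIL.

FAIL

Decompose times/2: h(Y, W, m) = h(times(false, S), h(false, W, m), m),  h(A, S, false) = h(h(e, times(m, e), h(m, false, e)), m, false).
Decompose h/3: Y = times(false, S),  W = h(false, W, m),  m = m.
Bind Y := times(false, S); no other remaining equation mentions Y.
Occurs check fails: W occurs in h(false, W, m); the equation W = h(false, W, m) has no finite solution.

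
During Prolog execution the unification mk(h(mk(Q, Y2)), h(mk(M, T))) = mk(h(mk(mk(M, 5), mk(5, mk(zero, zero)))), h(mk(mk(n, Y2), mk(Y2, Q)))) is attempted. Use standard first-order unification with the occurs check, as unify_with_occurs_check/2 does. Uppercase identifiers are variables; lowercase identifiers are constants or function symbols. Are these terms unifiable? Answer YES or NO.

Decompose mk/2: h(mk(Q, Y2)) = h(mk(mk(M, 5), mk(5, mk(zero, zero)))),  h(mk(M, T)) = h(mk(mk(n, Y2), mk(Y2, Q))).
Decompose h/1: mk(Q, Y2) = mk(mk(M, 5), mk(5, mk(zero, zero))).
Decompose mk/2: Q = mk(M, 5),  Y2 = mk(5, mk(zero, zero)).
Bind Q := mk(M, 5); substituting into the one remaining equation that mentions Q gives: h(mk(M, T)) = h(mk(mk(n, Y2), mk(Y2, mk(M, 5)))).
Bind Y2 := mk(5, mk(zero, zero)); substituting into the remaining equation gives: h(mk(M, T)) = h(mk(mk(n, mk(5, mk(zero, zero))), mk(mk(5, mk(zero, zero)), mk(M, 5)))).
Decompose h/1: mk(M, T) = mk(mk(n, mk(5, mk(zero, zero))), mk(mk(5, mk(zero, zero)), mk(M, 5))).
Decompose mk/2: M = mk(n, mk(5, mk(zero, zero))),  T = mk(mk(5, mk(zero, zero)), mk(M, 5)).
Bind M := mk(n, mk(5, mk(zero, zero))); substituting into the remaining equation gives: T = mk(mk(5, mk(zero, zero)), mk(mk(n, mk(5, mk(zero, zero))), 5)). Substituting into the earlier binding gives Q := mk(mk(n, mk(5, mk(zero, zero))), 5).
Bind T := mk(mk(5, mk(zero, zero)), mk(mk(n, mk(5, mk(zero, zero))), 5)).
No equations remain and no clash or occurs-check failure arose, so a unifier exists.

YES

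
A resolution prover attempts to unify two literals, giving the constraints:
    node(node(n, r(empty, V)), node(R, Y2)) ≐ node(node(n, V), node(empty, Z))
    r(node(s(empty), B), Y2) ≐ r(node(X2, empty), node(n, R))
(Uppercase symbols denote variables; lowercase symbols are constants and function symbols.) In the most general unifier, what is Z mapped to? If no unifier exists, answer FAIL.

Decompose node/2: node(n, r(empty, V)) ≐ node(n, V),  node(R, Y2) ≐ node(empty, Z).
Decompose node/2: n ≐ n,  r(empty, V) ≐ V.
Delete trivial equation n ≐ n.
Occurs check fails: V occurs in r(empty, V); the equation V ≐ r(empty, V) has no finite solution.

FAIL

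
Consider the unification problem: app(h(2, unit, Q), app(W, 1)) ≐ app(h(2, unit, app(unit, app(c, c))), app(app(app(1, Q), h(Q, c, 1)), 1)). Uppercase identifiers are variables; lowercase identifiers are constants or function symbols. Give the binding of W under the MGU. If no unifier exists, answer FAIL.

Decompose app/2: h(2, unit, Q) ≐ h(2, unit, app(unit, app(c, c))),  app(W, 1) ≐ app(app(app(1, Q), h(Q, c, 1)), 1).
Decompose h/3: 2 ≐ 2,  unit ≐ unit,  Q ≐ app(unit, app(c, c)).
Delete trivial equation 2 ≐ 2.
Delete trivial equation unit ≐ unit.
Bind Q := app(unit, app(c, c)); substituting into the remaining equation gives: app(W, 1) ≐ app(app(app(1, app(unit, app(c, c))), h(app(unit, app(c, c)), c, 1)), 1).
Decompose app/2: W ≐ app(app(1, app(unit, app(c, c))), h(app(unit, app(c, c)), c, 1)),  1 ≐ 1.
Bind W := app(app(1, app(unit, app(c, c))), h(app(unit, app(c, c)), c, 1)); no other remaining equation mentions W.
Delete trivial equation 1 ≐ 1.
MGU = { Q -> app(unit, app(c, c)), W -> app(app(1, app(unit, app(c, c))), h(app(unit, app(c, c)), c, 1)) }, so W -> app(app(1, app(unit, app(c, c))), h(app(unit, app(c, c)), c, 1)).

app(app(1, app(unit, app(c, c))), h(app(unit, app(c, c)), c, 1))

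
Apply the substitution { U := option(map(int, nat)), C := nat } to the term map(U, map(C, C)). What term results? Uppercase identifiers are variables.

map(option(map(int, nat)), map(nat, nat))

Replace each occurrence of U with option(map(int, nat)).
Replace each occurrence of C with nat.
Result: map(option(map(int, nat)), map(nat, nat)).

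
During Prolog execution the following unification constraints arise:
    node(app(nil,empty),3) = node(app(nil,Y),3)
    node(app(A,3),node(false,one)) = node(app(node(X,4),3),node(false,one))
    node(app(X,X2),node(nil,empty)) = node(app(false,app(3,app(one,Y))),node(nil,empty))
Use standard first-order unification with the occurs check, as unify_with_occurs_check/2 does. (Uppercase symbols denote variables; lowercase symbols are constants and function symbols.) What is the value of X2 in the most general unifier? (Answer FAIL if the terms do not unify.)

app(3,app(one,empty))

Decompose node/2: app(nil,empty) = app(nil,Y),  3 = 3.
Decompose app/2: nil = nil,  empty = Y.
Delete trivial equation nil = nil.
Bind Y := empty; substituting into the one remaining equation that mentions Y gives: node(app(X,X2),node(nil,empty)) = node(app(false,app(3,app(one,empty))),node(nil,empty)).
Delete trivial equation 3 = 3.
Decompose node/2: app(A,3) = app(node(X,4),3),  node(false,one) = node(false,one).
Decompose app/2: A = node(X,4),  3 = 3.
Bind A := node(X,4); no other remaining equation mentions A.
Delete trivial equation 3 = 3.
Delete trivial equation node(false,one) = node(false,one).
Decompose node/2: app(X,X2) = app(false,app(3,app(one,empty))),  node(nil,empty) = node(nil,empty).
Decompose app/2: X = false,  X2 = app(3,app(one,empty)).
Bind X := false; no other remaining equation mentions X. Substituting into the earlier binding gives A := node(false,4).
Bind X2 := app(3,app(one,empty)); no other remaining equation mentions X2.
Delete trivial equation node(nil,empty) = node(nil,empty).
MGU = { Y ↦ empty, A ↦ node(false,4), X ↦ false, X2 ↦ app(3,app(one,empty)) }, so X2 ↦ app(3,app(one,empty)).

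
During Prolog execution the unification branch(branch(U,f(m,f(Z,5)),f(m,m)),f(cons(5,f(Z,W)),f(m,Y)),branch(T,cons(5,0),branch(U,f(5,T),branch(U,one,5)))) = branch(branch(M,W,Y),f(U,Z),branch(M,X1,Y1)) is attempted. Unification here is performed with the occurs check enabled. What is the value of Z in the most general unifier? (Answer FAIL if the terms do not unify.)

Decompose branch/3: branch(U,f(m,f(Z,5)),f(m,m)) = branch(M,W,Y),  f(cons(5,f(Z,W)),f(m,Y)) = f(U,Z),  branch(T,cons(5,0),branch(U,f(5,T),branch(U,one,5))) = branch(M,X1,Y1).
Decompose branch/3: U = M,  f(m,f(Z,5)) = W,  f(m,m) = Y.
Bind U := M; substituting into the 2 remaining equations that mention U gives: f(cons(5,f(Z,W)),f(m,Y)) = f(M,Z),  branch(T,cons(5,0),branch(M,f(5,T),branch(M,one,5))) = branch(M,X1,Y1).
Bind W := f(m,f(Z,5)); substituting into the one remaining equation that mentions W gives: f(cons(5,f(Z,f(m,f(Z,5)))),f(m,Y)) = f(M,Z).
Bind Y := f(m,m); substituting into the one remaining equation that mentions Y gives: f(cons(5,f(Z,f(m,f(Z,5)))),f(m,f(m,m))) = f(M,Z).
Decompose f/2: cons(5,f(Z,f(m,f(Z,5)))) = M,  f(m,f(m,m)) = Z.
Bind M := cons(5,f(Z,f(m,f(Z,5)))); substituting into the one remaining equation that mentions M gives: branch(T,cons(5,0),branch(cons(5,f(Z,f(m,f(Z,5)))),f(5,T),branch(cons(5,f(Z,f(m,f(Z,5)))),one,5))) = branch(cons(5,f(Z,f(m,f(Z,5)))),X1,Y1). Substituting into the earlier binding gives U := cons(5,f(Z,f(m,f(Z,5)))).
Bind Z := f(m,f(m,m)); substituting into the remaining equation gives: branch(T,cons(5,0),branch(cons(5,f(f(m,f(m,m)),f(m,f(f(m,f(m,m)),5)))),f(5,T),branch(cons(5,f(f(m,f(m,m)),f(m,f(f(m,f(m,m)),5)))),one,5))) = branch(cons(5,f(f(m,f(m,m)),f(m,f(f(m,f(m,m)),5)))),X1,Y1). Substituting into the earlier bindings gives U := cons(5,f(f(m,f(m,m)),f(m,f(f(m,f(m,m)),5)))), W := f(m,f(f(m,f(m,m)),5)), M := cons(5,f(f(m,f(m,m)),f(m,f(f(m,f(m,m)),5)))).
Decompose branch/3: T = cons(5,f(f(m,f(m,m)),f(m,f(f(m,f(m,m)),5)))),  cons(5,0) = X1,  branch(cons(5,f(f(m,f(m,m)),f(m,f(f(m,f(m,m)),5)))),f(5,T),branch(cons(5,f(f(m,f(m,m)),f(m,f(f(m,f(m,m)),5)))),one,5)) = Y1.
Bind T := cons(5,f(f(m,f(m,m)),f(m,f(f(m,f(m,m)),5)))); substituting into the one remaining equation that mentions T gives: branch(cons(5,f(f(m,f(m,m)),f(m,f(f(m,f(m,m)),5)))),f(5,cons(5,f(f(m,f(m,m)),f(m,f(f(m,f(m,m)),5))))),branch(cons(5,f(f(m,f(m,m)),f(m,f(f(m,f(m,m)),5)))),one,5)) = Y1.
Bind X1 := cons(5,0); no other remaining equation mentions X1.
Bind Y1 := branch(cons(5,f(f(m,f(m,m)),f(m,f(f(m,f(m,m)),5)))),f(5,cons(5,f(f(m,f(m,m)),f(m,f(f(m,f(m,m)),5))))),branch(cons(5,f(f(m,f(m,m)),f(m,f(f(m,f(m,m)),5)))),one,5)).
MGU = { U -> cons(5,f(f(m,f(m,m)),f(m,f(f(m,f(m,m)),5)))), W -> f(m,f(f(m,f(m,m)),5)), Y -> f(m,m), M -> cons(5,f(f(m,f(m,m)),f(m,f(f(m,f(m,m)),5)))), Z -> f(m,f(m,m)), T -> cons(5,f(f(m,f(m,m)),f(m,f(f(m,f(m,m)),5)))), X1 -> cons(5,0), Y1 -> branch(cons(5,f(f(m,f(m,m)),f(m,f(f(m,f(m,m)),5)))),f(5,cons(5,f(f(m,f(m,m)),f(m,f(f(m,f(m,m)),5))))),branch(cons(5,f(f(m,f(m,m)),f(m,f(f(m,f(m,m)),5)))),one,5)) }, so Z -> f(m,f(m,m)).

f(m,f(m,m))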